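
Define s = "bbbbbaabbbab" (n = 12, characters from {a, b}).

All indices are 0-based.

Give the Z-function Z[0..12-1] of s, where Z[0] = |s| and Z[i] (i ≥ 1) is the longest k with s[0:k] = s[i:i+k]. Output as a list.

[12, 4, 3, 2, 1, 0, 0, 3, 2, 1, 0, 1]

Z[0]=12
i=1: fresh scan; Z[1]=4 extend→box=[1,5)
i=2: min(r-i=3, Z[1]=4)=3; Z[2]=3
i=3: min(r-i=2, Z[2]=3)=2; Z[3]=2
i=4: min(r-i=1, Z[3]=2)=1; Z[4]=1
i=5: fresh scan; Z[5]=0
i=6: fresh scan; Z[6]=0
i=7: fresh scan; Z[7]=3 extend→box=[7,10)
i=8: min(r-i=2, Z[1]=4)=2; Z[8]=2
i=9: min(r-i=1, Z[2]=3)=1; Z[9]=1
i=10: fresh scan; Z[10]=0
i=11: fresh scan; Z[11]=1 extend→box=[11,12)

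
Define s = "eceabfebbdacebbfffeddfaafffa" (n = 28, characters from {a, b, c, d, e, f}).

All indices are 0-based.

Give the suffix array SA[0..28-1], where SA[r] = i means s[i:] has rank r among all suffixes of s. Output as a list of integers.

[27, 22, 3, 10, 23, 7, 13, 8, 4, 14, 1, 11, 9, 19, 20, 2, 6, 12, 0, 18, 26, 21, 5, 17, 25, 16, 24, 15]

rank→(start, suffix):
  0 → (27, 'a')
  1 → (22, 'aafffa')
  2 → (3, 'abfebbdacebbfffeddfaafffa')
  3 → (10, 'acebbfffeddfaafffa')
  4 → (23, 'afffa')
  5 → (7, 'bbdacebbfffeddfaafffa')
  6 → (13, 'bbfffeddfaafffa')
  7 → (8, 'bdacebbfffeddfaafffa')
  8 → (4, 'bfebbdacebbfffeddfaafffa')
  9 → (14, 'bfffeddfaafffa')
  10 → (1, 'ceabfebbdacebbfffeddfaafffa')
  11 → (11, 'cebbfffeddfaafffa')
  12 → (9, 'dacebbfffeddfaafffa')
  13 → (19, 'ddfaafffa')
  14 → (20, 'dfaafffa')
  15 → (2, 'eabfebbdacebbfffeddfaafffa')
  16 → (6, 'ebbdacebbfffeddfaafffa')
  17 → (12, 'ebbfffeddfaafffa')
  18 → (0, 'eceabfebbdacebbfffeddfaafffa')
  19 → (18, 'eddfaafffa')
  20 → (26, 'fa')
  21 → (21, 'faafffa')
  22 → (5, 'febbdacebbfffeddfaafffa')
  23 → (17, 'feddfaafffa')
  24 → (25, 'ffa')
  25 → (16, 'ffeddfaafffa')
  26 → (24, 'fffa')
  27 → (15, 'fffeddfaafffa')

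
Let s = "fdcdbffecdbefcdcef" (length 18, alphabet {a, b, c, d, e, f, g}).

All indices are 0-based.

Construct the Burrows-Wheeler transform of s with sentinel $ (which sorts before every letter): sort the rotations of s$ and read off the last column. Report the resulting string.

fddedfdccfcfcbee$fb

rank  rotation             last
    0  $fdcdbffecdbefcdcef  f
    1  befcdcef$fdcdbffecd  d
    2  bffecdbefcdcef$fdcd  d
    3  cdbefcdcef$fdcdbffe  e
    4  cdbffecdbefcdcef$fd  d
    5  cdcef$fdcdbffecdbef  f
    6  cef$fdcdbffecdbefcd  d
    7  dbefcdcef$fdcdbffec  c
    8  dbffecdbefcdcef$fdc  c
    9  dcdbffecdbefcdcef$f  f
   10  dcef$fdcdbffecdbefc  c
   11  ecdbefcdcef$fdcdbff  f
   12  ef$fdcdbffecdbefcdc  c
   13  efcdcef$fdcdbffecdb  b
   14  f$fdcdbffecdbefcdce  e
   15  fcdcef$fdcdbffecdbe  e
   16  fdcdbffecdbefcdcef$  $
   17  fecdbefcdcef$fdcdbf  f
   18  ffecdbefcdcef$fdcdb  b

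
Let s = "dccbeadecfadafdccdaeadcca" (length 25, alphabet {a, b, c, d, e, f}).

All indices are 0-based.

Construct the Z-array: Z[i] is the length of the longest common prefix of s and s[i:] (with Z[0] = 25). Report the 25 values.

[25, 0, 0, 0, 0, 0, 1, 0, 0, 0, 0, 1, 0, 0, 3, 0, 0, 1, 0, 0, 0, 3, 0, 0, 0]

Z[0]=25
i=1: fresh scan; Z[1]=0
i=2: fresh scan; Z[2]=0
i=3: fresh scan; Z[3]=0
i=4: fresh scan; Z[4]=0
i=5: fresh scan; Z[5]=0
i=6: fresh scan; Z[6]=1 scan→box=[6,7)
i=7: fresh scan; Z[7]=0
i=8: fresh scan; Z[8]=0
i=9: fresh scan; Z[9]=0
i=10: fresh scan; Z[10]=0
i=11: fresh scan; Z[11]=1 scan→box=[11,12)
i=12: fresh scan; Z[12]=0
i=13: fresh scan; Z[13]=0
i=14: fresh scan; Z[14]=3 scan→box=[14,17)
i=15: min(r-i=2, Z[1]=0)=0; Z[15]=0
i=16: min(r-i=1, Z[2]=0)=0; Z[16]=0
i=17: fresh scan; Z[17]=1 scan→box=[17,18)
i=18: fresh scan; Z[18]=0
i=19: fresh scan; Z[19]=0
i=20: fresh scan; Z[20]=0
i=21: fresh scan; Z[21]=3 scan→box=[21,24)
i=22: min(r-i=2, Z[1]=0)=0; Z[22]=0
i=23: min(r-i=1, Z[2]=0)=0; Z[23]=0
i=24: fresh scan; Z[24]=0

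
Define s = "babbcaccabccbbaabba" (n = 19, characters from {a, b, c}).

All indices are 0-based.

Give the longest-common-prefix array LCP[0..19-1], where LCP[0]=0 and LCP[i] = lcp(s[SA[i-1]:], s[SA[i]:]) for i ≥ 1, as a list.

[0, 1, 1, 3, 2, 1, 0, 2, 2, 1, 3, 2, 1, 2, 0, 2, 1, 1, 2]

sorted suffixes:
  #0 SA[0]=18  'a'
  #1 SA[1]=14  'aabba'
  #2 SA[2]=15  'abba'
  #3 SA[3]=1  'abbcaccabccbbaabba'
  #4 SA[4]=8  'abccbbaabba'
  #5 SA[5]=5  'accabccbbaabba'
  #6 SA[6]=17  'ba'
  #7 SA[7]=13  'baabba'
  #8 SA[8]=0  'babbcaccabccbbaabba'
  #9 SA[9]=16  'bba'
  #10 SA[10]=12  'bbaabba'
  #11 SA[11]=2  'bbcaccabccbbaabba'
  #12 SA[12]=3  'bcaccabccbbaabba'
  #13 SA[13]=9  'bccbbaabba'
  #14 SA[14]=7  'cabccbbaabba'
  #15 SA[15]=4  'caccabccbbaabba'
  #16 SA[16]=11  'cbbaabba'
  #17 SA[17]=6  'ccabccbbaabba'
  #18 SA[18]=10  'ccbbaabba'

SA = [18, 14, 15, 1, 8, 5, 17, 13, 0, 16, 12, 2, 3, 9, 7, 4, 11, 6, 10]
[i] adj suffixes → lcp
  [1] 18/14 → 1 ('a')
  [2] 14/15 → 1 ('a')
  [3] 15/1 → 3 ('abb')
  [4] 1/8 → 2 ('ab')
  [5] 8/5 → 1 ('a')
  [6] 5/17 → 0 ('')
  [7] 17/13 → 2 ('ba')
  [8] 13/0 → 2 ('ba')
  [9] 0/16 → 1 ('b')
  [10] 16/12 → 3 ('bba')
  [11] 12/2 → 2 ('bb')
  [12] 2/3 → 1 ('b')
  [13] 3/9 → 2 ('bc')
  [14] 9/7 → 0 ('')
  [15] 7/4 → 2 ('ca')
  [16] 4/11 → 1 ('c')
  [17] 11/6 → 1 ('c')
  [18] 6/10 → 2 ('cc')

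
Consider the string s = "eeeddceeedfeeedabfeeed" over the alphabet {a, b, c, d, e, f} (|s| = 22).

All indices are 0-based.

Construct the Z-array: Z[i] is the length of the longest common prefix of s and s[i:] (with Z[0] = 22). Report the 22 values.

Z[0]=22
i=1: i≥r, start 0; Z[1]=2 grow→box=[1,3)
i=2: min(r-i=1, Z[1]=2)=1; Z[2]=1
i=3: i≥r, start 0; Z[3]=0
i=4: i≥r, start 0; Z[4]=0
i=5: i≥r, start 0; Z[5]=0
i=6: i≥r, start 0; Z[6]=4 grow→box=[6,10)
i=7: min(r-i=3, Z[1]=2)=2; Z[7]=2
i=8: min(r-i=2, Z[2]=1)=1; Z[8]=1
i=9: min(r-i=1, Z[3]=0)=0; Z[9]=0
i=10: i≥r, start 0; Z[10]=0
i=11: i≥r, start 0; Z[11]=4 grow→box=[11,15)
i=12: min(r-i=3, Z[1]=2)=2; Z[12]=2
i=13: min(r-i=2, Z[2]=1)=1; Z[13]=1
i=14: min(r-i=1, Z[3]=0)=0; Z[14]=0
i=15: i≥r, start 0; Z[15]=0
i=16: i≥r, start 0; Z[16]=0
i=17: i≥r, start 0; Z[17]=0
i=18: i≥r, start 0; Z[18]=4 grow→box=[18,22)
i=19: min(r-i=3, Z[1]=2)=2; Z[19]=2
i=20: min(r-i=2, Z[2]=1)=1; Z[20]=1
i=21: min(r-i=1, Z[3]=0)=0; Z[21]=0

[22, 2, 1, 0, 0, 0, 4, 2, 1, 0, 0, 4, 2, 1, 0, 0, 0, 0, 4, 2, 1, 0]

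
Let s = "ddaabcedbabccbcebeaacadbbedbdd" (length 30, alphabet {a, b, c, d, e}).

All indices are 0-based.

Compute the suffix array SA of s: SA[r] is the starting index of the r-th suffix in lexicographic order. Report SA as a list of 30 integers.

sorted suffixes:
  #0 SA[0]=2  'aabcedbabccbcebeaacadbbedbdd'
  #1 SA[1]=18  'aacadbbedbdd'
  #2 SA[2]=9  'abccbcebeaacadbbedbdd'
  #3 SA[3]=3  'abcedbabccbcebeaacadbbedbdd'
  #4 SA[4]=19  'acadbbedbdd'
  #5 SA[5]=21  'adbbedbdd'
  #6 SA[6]=8  'babccbcebeaacadbbedbdd'
  #7 SA[7]=23  'bbedbdd'
  #8 SA[8]=10  'bccbcebeaacadbbedbdd'
  #9 SA[9]=13  'bcebeaacadbbedbdd'
  #10 SA[10]=4  'bcedbabccbcebeaacadbbedbdd'
  #11 SA[11]=27  'bdd'
  #12 SA[12]=16  'beaacadbbedbdd'
  #13 SA[13]=24  'bedbdd'
  #14 SA[14]=20  'cadbbedbdd'
  #15 SA[15]=12  'cbcebeaacadbbedbdd'
  #16 SA[16]=11  'ccbcebeaacadbbedbdd'
  #17 SA[17]=14  'cebeaacadbbedbdd'
  #18 SA[18]=5  'cedbabccbcebeaacadbbedbdd'
  #19 SA[19]=29  'd'
  #20 SA[20]=1  'daabcedbabccbcebeaacadbbedbdd'
  #21 SA[21]=7  'dbabccbcebeaacadbbedbdd'
  #22 SA[22]=22  'dbbedbdd'
  #23 SA[23]=26  'dbdd'
  #24 SA[24]=28  'dd'
  #25 SA[25]=0  'ddaabcedbabccbcebeaacadbbedbdd'
  #26 SA[26]=17  'eaacadbbedbdd'
  #27 SA[27]=15  'ebeaacadbbedbdd'
  #28 SA[28]=6  'edbabccbcebeaacadbbedbdd'
  #29 SA[29]=25  'edbdd'

[2, 18, 9, 3, 19, 21, 8, 23, 10, 13, 4, 27, 16, 24, 20, 12, 11, 14, 5, 29, 1, 7, 22, 26, 28, 0, 17, 15, 6, 25]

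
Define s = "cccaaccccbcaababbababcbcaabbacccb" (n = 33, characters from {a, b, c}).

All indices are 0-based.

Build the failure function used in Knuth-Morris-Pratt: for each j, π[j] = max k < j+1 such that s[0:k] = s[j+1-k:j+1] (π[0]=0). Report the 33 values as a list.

[0, 1, 2, 0, 0, 1, 2, 3, 3, 0, 1, 0, 0, 0, 0, 0, 0, 0, 0, 0, 0, 1, 0, 1, 0, 0, 0, 0, 0, 1, 2, 3, 0]

π[0] = 0
j=1 s[j]='c': π[1]=1 (border 'c')
j=2 s[j]='c': π[2]=2 (border 'cc')
j=3 s[j]='a': k: 2→1→0; π[3]=0 (border '')
j=4 s[j]='a': π[4]=0 (border '')
j=5 s[j]='c': π[5]=1 (border 'c')
j=6 s[j]='c': π[6]=2 (border 'cc')
j=7 s[j]='c': π[7]=3 (border 'ccc')
j=8 s[j]='c': k: 3→2; π[8]=3 (border 'ccc')
j=9 s[j]='b': k: 3→2→1→0; π[9]=0 (border '')
j=10 s[j]='c': π[10]=1 (border 'c')
j=11 s[j]='a': k: 1→0; π[11]=0 (border '')
j=12 s[j]='a': π[12]=0 (border '')
j=13 s[j]='b': π[13]=0 (border '')
j=14 s[j]='a': π[14]=0 (border '')
j=15 s[j]='b': π[15]=0 (border '')
j=16 s[j]='b': π[16]=0 (border '')
j=17 s[j]='a': π[17]=0 (border '')
j=18 s[j]='b': π[18]=0 (border '')
j=19 s[j]='a': π[19]=0 (border '')
j=20 s[j]='b': π[20]=0 (border '')
j=21 s[j]='c': π[21]=1 (border 'c')
j=22 s[j]='b': k: 1→0; π[22]=0 (border '')
j=23 s[j]='c': π[23]=1 (border 'c')
j=24 s[j]='a': k: 1→0; π[24]=0 (border '')
j=25 s[j]='a': π[25]=0 (border '')
j=26 s[j]='b': π[26]=0 (border '')
j=27 s[j]='b': π[27]=0 (border '')
j=28 s[j]='a': π[28]=0 (border '')
j=29 s[j]='c': π[29]=1 (border 'c')
j=30 s[j]='c': π[30]=2 (border 'cc')
j=31 s[j]='c': π[31]=3 (border 'ccc')
j=32 s[j]='b': k: 3→2→1→0; π[32]=0 (border '')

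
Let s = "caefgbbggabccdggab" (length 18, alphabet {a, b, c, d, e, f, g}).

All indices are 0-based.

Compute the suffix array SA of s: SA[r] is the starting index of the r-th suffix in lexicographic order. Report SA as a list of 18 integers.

[16, 9, 1, 17, 5, 10, 6, 0, 11, 12, 13, 2, 3, 15, 8, 4, 14, 7]

sorted suffixes:
  #0 SA[0]=16  'ab'
  #1 SA[1]=9  'abccdggab'
  #2 SA[2]=1  'aefgbbggabccdggab'
  #3 SA[3]=17  'b'
  #4 SA[4]=5  'bbggabccdggab'
  #5 SA[5]=10  'bccdggab'
  #6 SA[6]=6  'bggabccdggab'
  #7 SA[7]=0  'caefgbbggabccdggab'
  #8 SA[8]=11  'ccdggab'
  #9 SA[9]=12  'cdggab'
  #10 SA[10]=13  'dggab'
  #11 SA[11]=2  'efgbbggabccdggab'
  #12 SA[12]=3  'fgbbggabccdggab'
  #13 SA[13]=15  'gab'
  #14 SA[14]=8  'gabccdggab'
  #15 SA[15]=4  'gbbggabccdggab'
  #16 SA[16]=14  'ggab'
  #17 SA[17]=7  'ggabccdggab'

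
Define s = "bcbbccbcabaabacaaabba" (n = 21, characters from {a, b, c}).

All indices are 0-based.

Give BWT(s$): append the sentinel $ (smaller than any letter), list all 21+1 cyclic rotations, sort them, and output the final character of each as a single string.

abcbacaabbaaacc$babbcb

rank  rotation                last
    0  $bcbbccbcabaabacaaabba  a
    1  a$bcbbccbcabaabacaaabb  b
    2  aaabba$bcbbccbcabaabac  c
    3  aabacaaabba$bcbbccbcab  b
    4  aabba$bcbbccbcabaabaca  a
    5  abaabacaaabba$bcbbccbc  c
    6  abacaaabba$bcbbccbcaba  a
    7  abba$bcbbccbcabaabacaa  a
    8  acaaabba$bcbbccbcabaab  b
    9  ba$bcbbccbcabaabacaaab  b
   10  baabacaaabba$bcbbccbca  a
   11  bacaaabba$bcbbccbcabaa  a
   12  bba$bcbbccbcabaabacaaa  a
   13  bbccbcabaabacaaabba$bc  c
   14  bcabaabacaaabba$bcbbcc  c
   15  bcbbccbcabaabacaaabba$  $
   16  bccbcabaabacaaabba$bcb  b
   17  caaabba$bcbbccbcabaaba  a
   18  cabaabacaaabba$bcbbccb  b
   19  cbbccbcabaabacaaabba$b  b
   20  cbcabaabacaaabba$bcbbc  c
   21  ccbcabaabacaaabba$bcbb  b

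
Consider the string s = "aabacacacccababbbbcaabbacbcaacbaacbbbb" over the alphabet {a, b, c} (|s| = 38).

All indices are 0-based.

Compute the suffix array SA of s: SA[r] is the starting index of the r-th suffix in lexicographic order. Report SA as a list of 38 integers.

rank | idx | suffix
   0 |   0 | aabacacacccababbbbcaabbacbcaacbaacbbbb
   1 |  19 | aabbacbcaacbaacbbbb
   2 |  27 | aacbaacbbbb
   3 |  31 | aacbbbb
   4 |  11 | ababbbbcaabbacbcaacbaacbbbb
   5 |   1 | abacacacccababbbbcaabbacbcaacbaacbbbb
   6 |  20 | abbacbcaacbaacbbbb
   7 |  13 | abbbbcaabbacbcaacbaacbbbb
   8 |   3 | acacacccababbbbcaabbacbcaacbaacbbbb
   9 |   5 | acacccababbbbcaabbacbcaacbaacbbbb
  10 |  28 | acbaacbbbb
  11 |  32 | acbbbb
  12 |  23 | acbcaacbaacbbbb
  13 |   7 | acccababbbbcaabbacbcaacbaacbbbb
  14 |  37 | b
  15 |  30 | baacbbbb
  16 |  12 | babbbbcaabbacbcaacbaacbbbb
  17 |   2 | bacacacccababbbbcaabbacbcaacbaacbbbb
  18 |  22 | bacbcaacbaacbbbb
  19 |  36 | bb
  20 |  21 | bbacbcaacbaacbbbb
  21 |  35 | bbb
  22 |  34 | bbbb
  23 |  14 | bbbbcaabbacbcaacbaacbbbb
  24 |  15 | bbbcaabbacbcaacbaacbbbb
  25 |  16 | bbcaabbacbcaacbaacbbbb
  26 |  17 | bcaabbacbcaacbaacbbbb
  27 |  25 | bcaacbaacbbbb
  28 |  18 | caabbacbcaacbaacbbbb
  29 |  26 | caacbaacbbbb
  30 |  10 | cababbbbcaabbacbcaacbaacbbbb
  31 |   4 | cacacccababbbbcaabbacbcaacbaacbbbb
  32 |   6 | cacccababbbbcaabbacbcaacbaacbbbb
  33 |  29 | cbaacbbbb
  34 |  33 | cbbbb
  35 |  24 | cbcaacbaacbbbb
  36 |   9 | ccababbbbcaabbacbcaacbaacbbbb
  37 |   8 | cccababbbbcaabbacbcaacbaacbbbb

[0, 19, 27, 31, 11, 1, 20, 13, 3, 5, 28, 32, 23, 7, 37, 30, 12, 2, 22, 36, 21, 35, 34, 14, 15, 16, 17, 25, 18, 26, 10, 4, 6, 29, 33, 24, 9, 8]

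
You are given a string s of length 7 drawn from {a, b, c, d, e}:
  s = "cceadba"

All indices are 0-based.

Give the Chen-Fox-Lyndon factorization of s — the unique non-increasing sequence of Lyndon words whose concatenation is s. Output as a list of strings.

["cce", "adb", "a"]

emit factor 1: 'cce' (i=0, period=3)
emit factor 2: 'adb' (i=3, period=3)
emit factor 3: 'a' (i=6, period=1)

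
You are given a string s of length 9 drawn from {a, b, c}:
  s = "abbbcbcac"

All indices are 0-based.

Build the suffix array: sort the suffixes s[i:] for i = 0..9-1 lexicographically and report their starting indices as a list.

[0, 7, 1, 2, 5, 3, 8, 6, 4]

rank→(start, suffix):
  0 → (0, 'abbbcbcac')
  1 → (7, 'ac')
  2 → (1, 'bbbcbcac')
  3 → (2, 'bbcbcac')
  4 → (5, 'bcac')
  5 → (3, 'bcbcac')
  6 → (8, 'c')
  7 → (6, 'cac')
  8 → (4, 'cbcac')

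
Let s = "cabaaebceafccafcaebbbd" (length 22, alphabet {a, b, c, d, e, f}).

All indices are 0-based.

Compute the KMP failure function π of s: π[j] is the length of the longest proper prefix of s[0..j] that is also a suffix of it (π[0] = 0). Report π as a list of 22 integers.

[0, 0, 0, 0, 0, 0, 0, 1, 0, 0, 0, 1, 1, 2, 0, 1, 2, 0, 0, 0, 0, 0]

π[0] = 0
j=1 s[j]='a': π[1]=0 (border '')
j=2 s[j]='b': π[2]=0 (border '')
j=3 s[j]='a': π[3]=0 (border '')
j=4 s[j]='a': π[4]=0 (border '')
j=5 s[j]='e': π[5]=0 (border '')
j=6 s[j]='b': π[6]=0 (border '')
j=7 s[j]='c': π[7]=1 (border 'c')
j=8 s[j]='e': k: 1→0; π[8]=0 (border '')
j=9 s[j]='a': π[9]=0 (border '')
j=10 s[j]='f': π[10]=0 (border '')
j=11 s[j]='c': π[11]=1 (border 'c')
j=12 s[j]='c': k: 1→0; π[12]=1 (border 'c')
j=13 s[j]='a': π[13]=2 (border 'ca')
j=14 s[j]='f': k: 2→0; π[14]=0 (border '')
j=15 s[j]='c': π[15]=1 (border 'c')
j=16 s[j]='a': π[16]=2 (border 'ca')
j=17 s[j]='e': k: 2→0; π[17]=0 (border '')
j=18 s[j]='b': π[18]=0 (border '')
j=19 s[j]='b': π[19]=0 (border '')
j=20 s[j]='b': π[20]=0 (border '')
j=21 s[j]='d': π[21]=0 (border '')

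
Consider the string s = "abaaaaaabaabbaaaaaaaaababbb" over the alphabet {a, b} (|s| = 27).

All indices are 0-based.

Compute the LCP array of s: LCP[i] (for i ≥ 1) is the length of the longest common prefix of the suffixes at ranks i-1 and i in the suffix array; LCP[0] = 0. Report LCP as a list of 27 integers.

rank→(start, suffix):
  0 → (13, 'aaaaaaaaababbb')
  1 → (14, 'aaaaaaaababbb')
  2 → (15, 'aaaaaaababbb')
  3 → (2, 'aaaaaabaabbaaaaaaaaababbb')
  4 → (16, 'aaaaaababbb')
  5 → (3, 'aaaaabaabbaaaaaaaaababbb')
  6 → (17, 'aaaaababbb')
  7 → (4, 'aaaabaabbaaaaaaaaababbb')
  8 → (18, 'aaaababbb')
  9 → (5, 'aaabaabbaaaaaaaaababbb')
  10 → (19, 'aaababbb')
  11 → (6, 'aabaabbaaaaaaaaababbb')
  12 → (20, 'aababbb')
  13 → (9, 'aabbaaaaaaaaababbb')
  14 → (0, 'abaaaaaabaabbaaaaaaaaababbb')
  15 → (7, 'abaabbaaaaaaaaababbb')
  16 → (21, 'ababbb')
  17 → (10, 'abbaaaaaaaaababbb')
  18 → (23, 'abbb')
  19 → (26, 'b')
  20 → (12, 'baaaaaaaaababbb')
  21 → (1, 'baaaaaabaabbaaaaaaaaababbb')
  22 → (8, 'baabbaaaaaaaaababbb')
  23 → (22, 'babbb')
  24 → (25, 'bb')
  25 → (11, 'bbaaaaaaaaababbb')
  26 → (24, 'bbb')

SA = [13, 14, 15, 2, 16, 3, 17, 4, 18, 5, 19, 6, 20, 9, 0, 7, 21, 10, 23, 26, 12, 1, 8, 22, 25, 11, 24]
[i] adj suffixes → lcp
  [1] 13/14 → 8 ('aaaaaaaa')
  [2] 14/15 → 7 ('aaaaaaa')
  [3] 15/2 → 6 ('aaaaaa')
  [4] 2/16 → 8 ('aaaaaaba')
  [5] 16/3 → 5 ('aaaaa')
  [6] 3/17 → 7 ('aaaaaba')
  [7] 17/4 → 4 ('aaaa')
  [8] 4/18 → 6 ('aaaaba')
  [9] 18/5 → 3 ('aaa')
  [10] 5/19 → 5 ('aaaba')
  [11] 19/6 → 2 ('aa')
  [12] 6/20 → 4 ('aaba')
  [13] 20/9 → 3 ('aab')
  [14] 9/0 → 1 ('a')
  [15] 0/7 → 4 ('abaa')
  [16] 7/21 → 3 ('aba')
  [17] 21/10 → 2 ('ab')
  [18] 10/23 → 3 ('abb')
  [19] 23/26 → 0 ('')
  [20] 26/12 → 1 ('b')
  [21] 12/1 → 7 ('baaaaaa')
  [22] 1/8 → 3 ('baa')
  [23] 8/22 → 2 ('ba')
  [24] 22/25 → 1 ('b')
  [25] 25/11 → 2 ('bb')
  [26] 11/24 → 2 ('bb')

[0, 8, 7, 6, 8, 5, 7, 4, 6, 3, 5, 2, 4, 3, 1, 4, 3, 2, 3, 0, 1, 7, 3, 2, 1, 2, 2]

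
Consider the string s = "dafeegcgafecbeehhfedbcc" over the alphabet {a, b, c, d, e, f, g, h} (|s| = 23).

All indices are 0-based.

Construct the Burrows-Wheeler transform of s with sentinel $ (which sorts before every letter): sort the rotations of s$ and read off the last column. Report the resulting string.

rank  rotation                  last
    0  $dafeegcgafecbeehhfedbcc  c
    1  afecbeehhfedbcc$dafeegcg  g
    2  afeegcgafecbeehhfedbcc$d  d
    3  bcc$dafeegcgafecbeehhfed  d
    4  beehhfedbcc$dafeegcgafec  c
    5  c$dafeegcgafecbeehhfedbc  c
    6  cbeehhfedbcc$dafeegcgafe  e
    7  cc$dafeegcgafecbeehhfedb  b
    8  cgafecbeehhfedbcc$dafeeg  g
    9  dafeegcgafecbeehhfedbcc$  $
   10  dbcc$dafeegcgafecbeehhfe  e
   11  ecbeehhfedbcc$dafeegcgaf  f
   12  edbcc$dafeegcgafecbeehhf  f
   13  eegcgafecbeehhfedbcc$daf  f
   14  eehhfedbcc$dafeegcgafecb  b
   15  egcgafecbeehhfedbcc$dafe  e
   16  ehhfedbcc$dafeegcgafecbe  e
   17  fecbeehhfedbcc$dafeegcga  a
   18  fedbcc$dafeegcgafecbeehh  h
   19  feegcgafecbeehhfedbcc$da  a
   20  gafecbeehhfedbcc$dafeegc  c
   21  gcgafecbeehhfedbcc$dafee  e
   22  hfedbcc$dafeegcgafecbeeh  h
   23  hhfedbcc$dafeegcgafecbee  e

cgddccebg$efffbeeahacehe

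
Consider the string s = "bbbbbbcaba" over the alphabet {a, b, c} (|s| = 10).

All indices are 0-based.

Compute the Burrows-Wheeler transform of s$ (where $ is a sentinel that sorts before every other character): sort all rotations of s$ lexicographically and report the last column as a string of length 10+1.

abca$bbbbbb

rank  rotation     last
    0  $bbbbbbcaba  a
    1  a$bbbbbbcab  b
    2  aba$bbbbbbc  c
    3  ba$bbbbbbca  a
    4  bbbbbbcaba$  $
    5  bbbbbcaba$b  b
    6  bbbbcaba$bb  b
    7  bbbcaba$bbb  b
    8  bbcaba$bbbb  b
    9  bcaba$bbbbb  b
   10  caba$bbbbbb  b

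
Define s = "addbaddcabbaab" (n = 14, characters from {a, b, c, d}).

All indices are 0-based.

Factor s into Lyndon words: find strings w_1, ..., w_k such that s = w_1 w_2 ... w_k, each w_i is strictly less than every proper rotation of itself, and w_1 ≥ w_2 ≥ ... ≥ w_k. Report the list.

emit factor 1: 'addbaddc' (i=0, period=8)
emit factor 2: 'abb' (i=8, period=3)
emit factor 3: 'aab' (i=11, period=3)

["addbaddc", "abb", "aab"]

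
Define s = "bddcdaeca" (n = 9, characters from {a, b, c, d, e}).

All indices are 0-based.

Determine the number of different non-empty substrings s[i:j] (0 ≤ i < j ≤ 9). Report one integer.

41

rank→(start, suffix):
  0 → (8, 'a')
  1 → (5, 'aeca')
  2 → (0, 'bddcdaeca')
  3 → (7, 'ca')
  4 → (3, 'cdaeca')
  5 → (4, 'daeca')
  6 → (2, 'dcdaeca')
  7 → (1, 'ddcdaeca')
  8 → (6, 'eca')

SA = [8, 5, 0, 7, 3, 4, 2, 1, 6]
i: (SA[i-1],SA[i]) lcp shared
  1: (8,5) 1 'a'
  2: (5,0) 0 ''
  3: (0,7) 0 ''
  4: (7,3) 1 'c'
  5: (3,4) 0 ''
  6: (4,2) 1 'd'
  7: (2,1) 1 'd'
  8: (1,6) 0 ''

n(n+1)/2 = 9·10/2 = 45
Σ LCP = 0 + 1 + 0 + 0 + 1 + 0 + 1 + 1 + 0 = 4
distinct = 45 − 4 = 41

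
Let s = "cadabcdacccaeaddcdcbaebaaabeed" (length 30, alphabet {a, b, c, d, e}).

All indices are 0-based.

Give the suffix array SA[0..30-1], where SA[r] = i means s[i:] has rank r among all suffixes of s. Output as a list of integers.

rank | idx | suffix
   0 |  23 | aaabeed
   1 |  24 | aabeed
   2 |   3 | abcdacccaeaddcdcbaebaaabeed
   3 |  25 | abeed
   4 |   7 | acccaeaddcdcbaebaaabeed
   5 |   1 | adabcdacccaeaddcdcbaebaaabeed
   6 |  13 | addcdcbaebaaabeed
   7 |  11 | aeaddcdcbaebaaabeed
   8 |  20 | aebaaabeed
   9 |  22 | baaabeed
  10 |  19 | baebaaabeed
  11 |   4 | bcdacccaeaddcdcbaebaaabeed
  12 |  26 | beed
  13 |   0 | cadabcdacccaeaddcdcbaebaaabeed
  14 |  10 | caeaddcdcbaebaaabeed
  15 |  18 | cbaebaaabeed
  16 |   9 | ccaeaddcdcbaebaaabeed
  17 |   8 | cccaeaddcdcbaebaaabeed
  18 |   5 | cdacccaeaddcdcbaebaaabeed
  19 |  16 | cdcbaebaaabeed
  20 |  29 | d
  21 |   2 | dabcdacccaeaddcdcbaebaaabeed
  22 |   6 | dacccaeaddcdcbaebaaabeed
  23 |  17 | dcbaebaaabeed
  24 |  15 | dcdcbaebaaabeed
  25 |  14 | ddcdcbaebaaabeed
  26 |  12 | eaddcdcbaebaaabeed
  27 |  21 | ebaaabeed
  28 |  28 | ed
  29 |  27 | eed

[23, 24, 3, 25, 7, 1, 13, 11, 20, 22, 19, 4, 26, 0, 10, 18, 9, 8, 5, 16, 29, 2, 6, 17, 15, 14, 12, 21, 28, 27]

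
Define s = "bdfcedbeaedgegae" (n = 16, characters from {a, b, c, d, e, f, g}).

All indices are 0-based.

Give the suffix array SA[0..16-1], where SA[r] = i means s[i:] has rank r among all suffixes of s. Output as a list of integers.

[14, 8, 0, 6, 3, 5, 1, 10, 15, 7, 4, 9, 12, 2, 13, 11]

rank | idx | suffix
   0 |  14 | ae
   1 |   8 | aedgegae
   2 |   0 | bdfcedbeaedgegae
   3 |   6 | beaedgegae
   4 |   3 | cedbeaedgegae
   5 |   5 | dbeaedgegae
   6 |   1 | dfcedbeaedgegae
   7 |  10 | dgegae
   8 |  15 | e
   9 |   7 | eaedgegae
  10 |   4 | edbeaedgegae
  11 |   9 | edgegae
  12 |  12 | egae
  13 |   2 | fcedbeaedgegae
  14 |  13 | gae
  15 |  11 | gegae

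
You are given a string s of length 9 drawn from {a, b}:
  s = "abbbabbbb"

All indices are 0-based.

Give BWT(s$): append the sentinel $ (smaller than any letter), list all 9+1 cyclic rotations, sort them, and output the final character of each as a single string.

b$bbbbbbaa

rank  rotation    last
    0  $abbbabbbb  b
    1  abbbabbbb$  $
    2  abbbb$abbb  b
    3  b$abbbabbb  b
    4  babbbb$abb  b
    5  bb$abbbabb  b
    6  bbabbbb$ab  b
    7  bbb$abbbab  b
    8  bbbabbbb$a  a
    9  bbbb$abbba  a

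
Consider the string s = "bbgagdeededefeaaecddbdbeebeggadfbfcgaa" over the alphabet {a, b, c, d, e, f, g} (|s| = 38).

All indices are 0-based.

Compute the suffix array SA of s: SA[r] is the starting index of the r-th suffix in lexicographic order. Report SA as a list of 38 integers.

rank | idx | suffix
   0 |  37 | a
   1 |  36 | aa
   2 |  14 | aaecddbdbeebeggadfbfcgaa
   3 |  29 | adfbfcgaa
   4 |  15 | aecddbdbeebeggadfbfcgaa
   5 |   3 | agdeededefeaaecddbdbeebeggadfbfcgaa
   6 |   0 | bbgagdeededefeaaecddbdbeebeggadfbfcgaa
   7 |  20 | bdbeebeggadfbfcgaa
   8 |  22 | beebeggadfbfcgaa
   9 |  25 | beggadfbfcgaa
  10 |  32 | bfcgaa
  11 |   1 | bgagdeededefeaaecddbdbeebeggadfbfcgaa
  12 |  17 | cddbdbeebeggadfbfcgaa
  13 |  34 | cgaa
  14 |  19 | dbdbeebeggadfbfcgaa
  15 |  21 | dbeebeggadfbfcgaa
  16 |  18 | ddbdbeebeggadfbfcgaa
  17 |   8 | dedefeaaecddbdbeebeggadfbfcgaa
  18 |   5 | deededefeaaecddbdbeebeggadfbfcgaa
  19 |  10 | defeaaecddbdbeebeggadfbfcgaa
  20 |  30 | dfbfcgaa
  21 |  13 | eaaecddbdbeebeggadfbfcgaa
  22 |  24 | ebeggadfbfcgaa
  23 |  16 | ecddbdbeebeggadfbfcgaa
  24 |   7 | ededefeaaecddbdbeebeggadfbfcgaa
  25 |   9 | edefeaaecddbdbeebeggadfbfcgaa
  26 |  23 | eebeggadfbfcgaa
  27 |   6 | eededefeaaecddbdbeebeggadfbfcgaa
  28 |  11 | efeaaecddbdbeebeggadfbfcgaa
  29 |  26 | eggadfbfcgaa
  30 |  31 | fbfcgaa
  31 |  33 | fcgaa
  32 |  12 | feaaecddbdbeebeggadfbfcgaa
  33 |  35 | gaa
  34 |  28 | gadfbfcgaa
  35 |   2 | gagdeededefeaaecddbdbeebeggadfbfcgaa
  36 |   4 | gdeededefeaaecddbdbeebeggadfbfcgaa
  37 |  27 | ggadfbfcgaa

[37, 36, 14, 29, 15, 3, 0, 20, 22, 25, 32, 1, 17, 34, 19, 21, 18, 8, 5, 10, 30, 13, 24, 16, 7, 9, 23, 6, 11, 26, 31, 33, 12, 35, 28, 2, 4, 27]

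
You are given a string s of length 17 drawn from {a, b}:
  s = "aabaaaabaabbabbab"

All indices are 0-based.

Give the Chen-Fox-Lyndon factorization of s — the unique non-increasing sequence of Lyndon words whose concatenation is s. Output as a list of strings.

["aab", "aaaabaabbabbab"]

emit factor 1: 'aab' (i=0, period=3)
emit factor 2: 'aaaabaabbabbab' (i=3, period=14)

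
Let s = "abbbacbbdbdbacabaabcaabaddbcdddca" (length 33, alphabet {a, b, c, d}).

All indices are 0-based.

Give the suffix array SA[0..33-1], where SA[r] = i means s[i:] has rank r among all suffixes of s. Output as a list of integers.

[32, 20, 16, 14, 21, 0, 17, 12, 4, 23, 15, 11, 3, 22, 2, 1, 6, 18, 26, 9, 7, 31, 19, 13, 5, 27, 10, 25, 8, 30, 24, 29, 28]

rank→(start, suffix):
  0 → (32, 'a')
  1 → (20, 'aabaddbcdddca')
  2 → (16, 'aabcaabaddbcdddca')
  3 → (14, 'abaabcaabaddbcdddca')
  4 → (21, 'abaddbcdddca')
  5 → (0, 'abbbacbbdbdbacabaabcaabaddbcdddca')
  6 → (17, 'abcaabaddbcdddca')
  7 → (12, 'acabaabcaabaddbcdddca')
  8 → (4, 'acbbdbdbacabaabcaabaddbcdddca')
  9 → (23, 'addbcdddca')
  10 → (15, 'baabcaabaddbcdddca')
  11 → (11, 'bacabaabcaabaddbcdddca')
  12 → (3, 'bacbbdbdbacabaabcaabaddbcdddca')
  13 → (22, 'baddbcdddca')
  14 → (2, 'bbacbbdbdbacabaabcaabaddbcdddca')
  15 → (1, 'bbbacbbdbdbacabaabcaabaddbcdddca')
  16 → (6, 'bbdbdbacabaabcaabaddbcdddca')
  17 → (18, 'bcaabaddbcdddca')
  18 → (26, 'bcdddca')
  19 → (9, 'bdbacabaabcaabaddbcdddca')
  20 → (7, 'bdbdbacabaabcaabaddbcdddca')
  21 → (31, 'ca')
  22 → (19, 'caabaddbcdddca')
  23 → (13, 'cabaabcaabaddbcdddca')
  24 → (5, 'cbbdbdbacabaabcaabaddbcdddca')
  25 → (27, 'cdddca')
  26 → (10, 'dbacabaabcaabaddbcdddca')
  27 → (25, 'dbcdddca')
  28 → (8, 'dbdbacabaabcaabaddbcdddca')
  29 → (30, 'dca')
  30 → (24, 'ddbcdddca')
  31 → (29, 'ddca')
  32 → (28, 'dddca')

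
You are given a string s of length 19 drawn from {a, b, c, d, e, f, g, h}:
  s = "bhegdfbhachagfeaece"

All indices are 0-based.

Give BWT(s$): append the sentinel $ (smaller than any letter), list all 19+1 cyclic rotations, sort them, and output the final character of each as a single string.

ehehf$eagcfahdgeabcb

rank  rotation              last
    0  $bhegdfbhachagfeaece  e
    1  achagfeaece$bhegdfbh  h
    2  aece$bhegdfbhachagfe  e
    3  agfeaece$bhegdfbhach  h
    4  bhachagfeaece$bhegdf  f
    5  bhegdfbhachagfeaece$  $
    6  ce$bhegdfbhachagfeae  e
    7  chagfeaece$bhegdfbha  a
    8  dfbhachagfeaece$bheg  g
    9  e$bhegdfbhachagfeaec  c
   10  eaece$bhegdfbhachagf  f
   11  ece$bhegdfbhachagfea  a
   12  egdfbhachagfeaece$bh  h
   13  fbhachagfeaece$bhegd  d
   14  feaece$bhegdfbhachag  g
   15  gdfbhachagfeaece$bhe  e
   16  gfeaece$bhegdfbhacha  a
   17  hachagfeaece$bhegdfb  b
   18  hagfeaece$bhegdfbhac  c
   19  hegdfbhachagfeaece$b  b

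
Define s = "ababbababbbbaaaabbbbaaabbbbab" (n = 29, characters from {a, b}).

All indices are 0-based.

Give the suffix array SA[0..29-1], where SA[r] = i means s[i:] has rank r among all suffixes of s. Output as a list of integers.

[12, 13, 20, 14, 21, 27, 0, 5, 2, 7, 15, 22, 28, 11, 19, 26, 4, 1, 6, 10, 18, 25, 3, 9, 17, 24, 8, 16, 23]

sorted suffixes:
  #0 SA[0]=12  'aaaabbbbaaabbbbab'
  #1 SA[1]=13  'aaabbbbaaabbbbab'
  #2 SA[2]=20  'aaabbbbab'
  #3 SA[3]=14  'aabbbbaaabbbbab'
  #4 SA[4]=21  'aabbbbab'
  #5 SA[5]=27  'ab'
  #6 SA[6]=0  'ababbababbbbaaaabbbbaaabbbbab'
  #7 SA[7]=5  'ababbbbaaaabbbbaaabbbbab'
  #8 SA[8]=2  'abbababbbbaaaabbbbaaabbbbab'
  #9 SA[9]=7  'abbbbaaaabbbbaaabbbbab'
  #10 SA[10]=15  'abbbbaaabbbbab'
  #11 SA[11]=22  'abbbbab'
  #12 SA[12]=28  'b'
  #13 SA[13]=11  'baaaabbbbaaabbbbab'
  #14 SA[14]=19  'baaabbbbab'
  #15 SA[15]=26  'bab'
  #16 SA[16]=4  'bababbbbaaaabbbbaaabbbbab'
  #17 SA[17]=1  'babbababbbbaaaabbbbaaabbbbab'
  #18 SA[18]=6  'babbbbaaaabbbbaaabbbbab'
  #19 SA[19]=10  'bbaaaabbbbaaabbbbab'
  #20 SA[20]=18  'bbaaabbbbab'
  #21 SA[21]=25  'bbab'
  #22 SA[22]=3  'bbababbbbaaaabbbbaaabbbbab'
  #23 SA[23]=9  'bbbaaaabbbbaaabbbbab'
  #24 SA[24]=17  'bbbaaabbbbab'
  #25 SA[25]=24  'bbbab'
  #26 SA[26]=8  'bbbbaaaabbbbaaabbbbab'
  #27 SA[27]=16  'bbbbaaabbbbab'
  #28 SA[28]=23  'bbbbab'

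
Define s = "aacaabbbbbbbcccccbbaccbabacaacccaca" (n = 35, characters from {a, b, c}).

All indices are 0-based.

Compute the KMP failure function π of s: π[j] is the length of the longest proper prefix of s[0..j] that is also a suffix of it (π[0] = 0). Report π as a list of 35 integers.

π[0] = 0
j=1 s[j]='a': π[1]=1 (border 'a')
j=2 s[j]='c': k: 1→0; π[2]=0 (border '')
j=3 s[j]='a': π[3]=1 (border 'a')
j=4 s[j]='a': π[4]=2 (border 'aa')
j=5 s[j]='b': k: 2→1→0; π[5]=0 (border '')
j=6 s[j]='b': π[6]=0 (border '')
j=7 s[j]='b': π[7]=0 (border '')
j=8 s[j]='b': π[8]=0 (border '')
j=9 s[j]='b': π[9]=0 (border '')
j=10 s[j]='b': π[10]=0 (border '')
j=11 s[j]='b': π[11]=0 (border '')
j=12 s[j]='c': π[12]=0 (border '')
j=13 s[j]='c': π[13]=0 (border '')
j=14 s[j]='c': π[14]=0 (border '')
j=15 s[j]='c': π[15]=0 (border '')
j=16 s[j]='c': π[16]=0 (border '')
j=17 s[j]='b': π[17]=0 (border '')
j=18 s[j]='b': π[18]=0 (border '')
j=19 s[j]='a': π[19]=1 (border 'a')
j=20 s[j]='c': k: 1→0; π[20]=0 (border '')
j=21 s[j]='c': π[21]=0 (border '')
j=22 s[j]='b': π[22]=0 (border '')
j=23 s[j]='a': π[23]=1 (border 'a')
j=24 s[j]='b': k: 1→0; π[24]=0 (border '')
j=25 s[j]='a': π[25]=1 (border 'a')
j=26 s[j]='c': k: 1→0; π[26]=0 (border '')
j=27 s[j]='a': π[27]=1 (border 'a')
j=28 s[j]='a': π[28]=2 (border 'aa')
j=29 s[j]='c': π[29]=3 (border 'aac')
j=30 s[j]='c': k: 3→0; π[30]=0 (border '')
j=31 s[j]='c': π[31]=0 (border '')
j=32 s[j]='a': π[32]=1 (border 'a')
j=33 s[j]='c': k: 1→0; π[33]=0 (border '')
j=34 s[j]='a': π[34]=1 (border 'a')

[0, 1, 0, 1, 2, 0, 0, 0, 0, 0, 0, 0, 0, 0, 0, 0, 0, 0, 0, 1, 0, 0, 0, 1, 0, 1, 0, 1, 2, 3, 0, 0, 1, 0, 1]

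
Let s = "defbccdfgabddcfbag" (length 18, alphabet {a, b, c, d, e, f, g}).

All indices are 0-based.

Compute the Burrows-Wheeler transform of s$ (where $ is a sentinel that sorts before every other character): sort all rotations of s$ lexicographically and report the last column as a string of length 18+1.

ggbffabcddb$cdcedaf

rank  rotation             last
    0  $defbccdfgabddcfbag  g
    1  abddcfbag$defbccdfg  g
    2  ag$defbccdfgabddcfb  b
    3  bag$defbccdfgabddcf  f
    4  bccdfgabddcfbag$def  f
    5  bddcfbag$defbccdfga  a
    6  ccdfgabddcfbag$defb  b
    7  cdfgabddcfbag$defbc  c
    8  cfbag$defbccdfgabdd  d
    9  dcfbag$defbccdfgabd  d
   10  ddcfbag$defbccdfgab  b
   11  defbccdfgabddcfbag$  $
   12  dfgabddcfbag$defbcc  c
   13  efbccdfgabddcfbag$d  d
   14  fbag$defbccdfgabddc  c
   15  fbccdfgabddcfbag$de  e
   16  fgabddcfbag$defbccd  d
   17  g$defbccdfgabddcfba  a
   18  gabddcfbag$defbccdf  f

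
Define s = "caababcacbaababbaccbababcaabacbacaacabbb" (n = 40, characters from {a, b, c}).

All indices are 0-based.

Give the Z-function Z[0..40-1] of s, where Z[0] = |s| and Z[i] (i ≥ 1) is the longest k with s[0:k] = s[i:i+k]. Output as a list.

[40, 0, 0, 0, 0, 0, 2, 0, 1, 0, 0, 0, 0, 0, 0, 0, 0, 1, 1, 0, 0, 0, 0, 0, 5, 0, 0, 0, 0, 1, 0, 0, 3, 0, 0, 2, 0, 0, 0, 0]

Z[0]=40
i=1: outside box; Z[1]=0
i=2: outside box; Z[2]=0
i=3: outside box; Z[3]=0
i=4: outside box; Z[4]=0
i=5: outside box; Z[5]=0
i=6: outside box; Z[6]=2 scan→box=[6,8)
i=7: min(r-i=1, Z[1]=0)=0; Z[7]=0
i=8: outside box; Z[8]=1 scan→box=[8,9)
i=9: outside box; Z[9]=0
i=10: outside box; Z[10]=0
i=11: outside box; Z[11]=0
i=12: outside box; Z[12]=0
i=13: outside box; Z[13]=0
i=14: outside box; Z[14]=0
i=15: outside box; Z[15]=0
i=16: outside box; Z[16]=0
i=17: outside box; Z[17]=1 scan→box=[17,18)
i=18: outside box; Z[18]=1 scan→box=[18,19)
i=19: outside box; Z[19]=0
i=20: outside box; Z[20]=0
i=21: outside box; Z[21]=0
i=22: outside box; Z[22]=0
i=23: outside box; Z[23]=0
i=24: outside box; Z[24]=5 scan→box=[24,29)
i=25: min(r-i=4, Z[1]=0)=0; Z[25]=0
i=26: min(r-i=3, Z[2]=0)=0; Z[26]=0
i=27: min(r-i=2, Z[3]=0)=0; Z[27]=0
i=28: min(r-i=1, Z[4]=0)=0; Z[28]=0
i=29: outside box; Z[29]=1 scan→box=[29,30)
i=30: outside box; Z[30]=0
i=31: outside box; Z[31]=0
i=32: outside box; Z[32]=3 scan→box=[32,35)
i=33: min(r-i=2, Z[1]=0)=0; Z[33]=0
i=34: min(r-i=1, Z[2]=0)=0; Z[34]=0
i=35: outside box; Z[35]=2 scan→box=[35,37)
i=36: min(r-i=1, Z[1]=0)=0; Z[36]=0
i=37: outside box; Z[37]=0
i=38: outside box; Z[38]=0
i=39: outside box; Z[39]=0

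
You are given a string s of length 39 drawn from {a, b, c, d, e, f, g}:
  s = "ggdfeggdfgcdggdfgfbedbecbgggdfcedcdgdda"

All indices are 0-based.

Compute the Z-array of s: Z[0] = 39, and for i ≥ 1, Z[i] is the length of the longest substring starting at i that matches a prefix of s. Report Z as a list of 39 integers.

[39, 1, 0, 0, 0, 4, 1, 0, 0, 1, 0, 0, 4, 1, 0, 0, 1, 0, 0, 0, 0, 0, 0, 0, 0, 2, 4, 1, 0, 0, 0, 0, 0, 0, 0, 1, 0, 0, 0]

Z[0]=39
i=1: fresh scan; Z[1]=1 scan→box=[1,2)
i=2: fresh scan; Z[2]=0
i=3: fresh scan; Z[3]=0
i=4: fresh scan; Z[4]=0
i=5: fresh scan; Z[5]=4 scan→box=[5,9)
i=6: min(r-i=3, Z[1]=1)=1; Z[6]=1
i=7: min(r-i=2, Z[2]=0)=0; Z[7]=0
i=8: min(r-i=1, Z[3]=0)=0; Z[8]=0
i=9: fresh scan; Z[9]=1 scan→box=[9,10)
i=10: fresh scan; Z[10]=0
i=11: fresh scan; Z[11]=0
i=12: fresh scan; Z[12]=4 scan→box=[12,16)
i=13: min(r-i=3, Z[1]=1)=1; Z[13]=1
i=14: min(r-i=2, Z[2]=0)=0; Z[14]=0
i=15: min(r-i=1, Z[3]=0)=0; Z[15]=0
i=16: fresh scan; Z[16]=1 scan→box=[16,17)
i=17: fresh scan; Z[17]=0
i=18: fresh scan; Z[18]=0
i=19: fresh scan; Z[19]=0
i=20: fresh scan; Z[20]=0
i=21: fresh scan; Z[21]=0
i=22: fresh scan; Z[22]=0
i=23: fresh scan; Z[23]=0
i=24: fresh scan; Z[24]=0
i=25: fresh scan; Z[25]=2 scan→box=[25,27)
i=26: min(r-i=1, Z[1]=1)=1; Z[26]=4 scan→box=[26,30)
i=27: min(r-i=3, Z[1]=1)=1; Z[27]=1
i=28: min(r-i=2, Z[2]=0)=0; Z[28]=0
i=29: min(r-i=1, Z[3]=0)=0; Z[29]=0
i=30: fresh scan; Z[30]=0
i=31: fresh scan; Z[31]=0
i=32: fresh scan; Z[32]=0
i=33: fresh scan; Z[33]=0
i=34: fresh scan; Z[34]=0
i=35: fresh scan; Z[35]=1 scan→box=[35,36)
i=36: fresh scan; Z[36]=0
i=37: fresh scan; Z[37]=0
i=38: fresh scan; Z[38]=0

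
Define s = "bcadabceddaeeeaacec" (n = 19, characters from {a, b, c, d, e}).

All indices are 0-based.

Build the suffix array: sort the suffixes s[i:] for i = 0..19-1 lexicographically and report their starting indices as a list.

sorted suffixes:
  #0 SA[0]=14  'aacec'
  #1 SA[1]=4  'abceddaeeeaacec'
  #2 SA[2]=15  'acec'
  #3 SA[3]=2  'adabceddaeeeaacec'
  #4 SA[4]=10  'aeeeaacec'
  #5 SA[5]=0  'bcadabceddaeeeaacec'
  #6 SA[6]=5  'bceddaeeeaacec'
  #7 SA[7]=18  'c'
  #8 SA[8]=1  'cadabceddaeeeaacec'
  #9 SA[9]=16  'cec'
  #10 SA[10]=6  'ceddaeeeaacec'
  #11 SA[11]=3  'dabceddaeeeaacec'
  #12 SA[12]=9  'daeeeaacec'
  #13 SA[13]=8  'ddaeeeaacec'
  #14 SA[14]=13  'eaacec'
  #15 SA[15]=17  'ec'
  #16 SA[16]=7  'eddaeeeaacec'
  #17 SA[17]=12  'eeaacec'
  #18 SA[18]=11  'eeeaacec'

[14, 4, 15, 2, 10, 0, 5, 18, 1, 16, 6, 3, 9, 8, 13, 17, 7, 12, 11]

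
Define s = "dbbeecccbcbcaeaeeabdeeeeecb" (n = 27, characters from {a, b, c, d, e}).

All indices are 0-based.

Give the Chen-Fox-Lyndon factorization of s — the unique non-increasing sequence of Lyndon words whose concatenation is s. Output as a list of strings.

emit factor 1: 'd' (i=0, period=1)
emit factor 2: 'bbeecccbcbc' (i=1, period=11)
emit factor 3: 'aeaee' (i=12, period=5)
emit factor 4: 'abdeeeeecb' (i=17, period=10)

["d", "bbeecccbcbc", "aeaee", "abdeeeeecb"]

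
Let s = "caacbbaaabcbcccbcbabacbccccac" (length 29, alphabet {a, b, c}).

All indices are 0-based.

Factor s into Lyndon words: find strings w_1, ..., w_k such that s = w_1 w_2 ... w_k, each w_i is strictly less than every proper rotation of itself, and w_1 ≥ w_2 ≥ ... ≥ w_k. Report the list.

["c", "aacbb", "aaabcbcccbcbabacbccccac"]

emit factor 1: 'c' (i=0, period=1)
emit factor 2: 'aacbb' (i=1, period=5)
emit factor 3: 'aaabcbcccbcbabacbccccac' (i=6, period=23)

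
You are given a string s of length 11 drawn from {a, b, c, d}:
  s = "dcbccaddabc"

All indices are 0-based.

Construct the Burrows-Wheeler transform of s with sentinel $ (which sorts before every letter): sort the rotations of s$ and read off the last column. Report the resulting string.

cdcacbcdbd$a

rank  rotation      last
    0  $dcbccaddabc  c
    1  abc$dcbccadd  d
    2  addabc$dcbcc  c
    3  bc$dcbccadda  a
    4  bccaddabc$dc  c
    5  c$dcbccaddab  b
    6  caddabc$dcbc  c
    7  cbccaddabc$d  d
    8  ccaddabc$dcb  b
    9  dabc$dcbccad  d
   10  dcbccaddabc$  $
   11  ddabc$dcbcca  a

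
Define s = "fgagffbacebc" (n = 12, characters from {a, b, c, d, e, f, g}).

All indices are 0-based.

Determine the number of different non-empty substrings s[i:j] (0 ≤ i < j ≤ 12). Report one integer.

72

rank | idx | suffix
   0 |   7 | acebc
   1 |   2 | agffbacebc
   2 |   6 | bacebc
   3 |  10 | bc
   4 |  11 | c
   5 |   8 | cebc
   6 |   9 | ebc
   7 |   5 | fbacebc
   8 |   4 | ffbacebc
   9 |   0 | fgagffbacebc
  10 |   1 | gagffbacebc
  11 |   3 | gffbacebc

SA = [7, 2, 6, 10, 11, 8, 9, 5, 4, 0, 1, 3]
[i] adj suffixes → lcp
  [1] 7/2 → 1 ('a')
  [2] 2/6 → 0 ('')
  [3] 6/10 → 1 ('b')
  [4] 10/11 → 0 ('')
  [5] 11/8 → 1 ('c')
  [6] 8/9 → 0 ('')
  [7] 9/5 → 0 ('')
  [8] 5/4 → 1 ('f')
  [9] 4/0 → 1 ('f')
  [10] 0/1 → 0 ('')
  [11] 1/3 → 1 ('g')

n(n+1)/2 = 12·13/2 = 78
Σ LCP = 0 + 1 + 0 + 1 + 0 + 1 + 0 + 0 + 1 + 1 + 0 + 1 = 6
distinct = 78 − 6 = 72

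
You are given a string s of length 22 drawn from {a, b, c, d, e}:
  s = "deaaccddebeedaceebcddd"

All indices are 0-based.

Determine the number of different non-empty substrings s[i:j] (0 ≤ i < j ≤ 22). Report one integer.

sorted suffixes:
  #0 SA[0]=2  'aaccddebeedaceebcddd'
  #1 SA[1]=3  'accddebeedaceebcddd'
  #2 SA[2]=13  'aceebcddd'
  #3 SA[3]=17  'bcddd'
  #4 SA[4]=9  'beedaceebcddd'
  #5 SA[5]=4  'ccddebeedaceebcddd'
  #6 SA[6]=18  'cddd'
  #7 SA[7]=5  'cddebeedaceebcddd'
  #8 SA[8]=14  'ceebcddd'
  #9 SA[9]=21  'd'
  #10 SA[10]=12  'daceebcddd'
  #11 SA[11]=20  'dd'
  #12 SA[12]=19  'ddd'
  #13 SA[13]=6  'ddebeedaceebcddd'
  #14 SA[14]=0  'deaaccddebeedaceebcddd'
  #15 SA[15]=7  'debeedaceebcddd'
  #16 SA[16]=1  'eaaccddebeedaceebcddd'
  #17 SA[17]=16  'ebcddd'
  #18 SA[18]=8  'ebeedaceebcddd'
  #19 SA[19]=11  'edaceebcddd'
  #20 SA[20]=15  'eebcddd'
  #21 SA[21]=10  'eedaceebcddd'

SA = [2, 3, 13, 17, 9, 4, 18, 5, 14, 21, 12, 20, 19, 6, 0, 7, 1, 16, 8, 11, 15, 10]
i: (SA[i-1],SA[i]) lcp shared
  1: (2,3) 1 'a'
  2: (3,13) 2 'ac'
  3: (13,17) 0 ''
  4: (17,9) 1 'b'
  5: (9,4) 0 ''
  6: (4,18) 1 'c'
  7: (18,5) 3 'cdd'
  8: (5,14) 1 'c'
  9: (14,21) 0 ''
  10: (21,12) 1 'd'
  11: (12,20) 1 'd'
  12: (20,19) 2 'dd'
  13: (19,6) 2 'dd'
  14: (6,0) 1 'd'
  15: (0,7) 2 'de'
  16: (7,1) 0 ''
  17: (1,16) 1 'e'
  18: (16,8) 2 'eb'
  19: (8,11) 1 'e'
  20: (11,15) 1 'e'
  21: (15,10) 2 'ee'

n(n+1)/2 = 22·23/2 = 253
Σ LCP = 0 + 1 + 2 + 0 + 1 + 0 + 1 + 3 + 1 + 0 + 1 + 1 + 2 + 2 + 1 + 2 + 0 + 1 + 2 + 1 + 1 + 2 = 25
distinct = 253 − 25 = 228

228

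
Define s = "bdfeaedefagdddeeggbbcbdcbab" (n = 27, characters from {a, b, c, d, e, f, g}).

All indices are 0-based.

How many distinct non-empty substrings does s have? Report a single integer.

354

sorted suffixes:
  #0 SA[0]=25  'ab'
  #1 SA[1]=4  'aedefagdddeeggbbcbdcbab'
  #2 SA[2]=9  'agdddeeggbbcbdcbab'
  #3 SA[3]=26  'b'
  #4 SA[4]=24  'bab'
  #5 SA[5]=18  'bbcbdcbab'
  #6 SA[6]=19  'bcbdcbab'
  #7 SA[7]=21  'bdcbab'
  #8 SA[8]=0  'bdfeaedefagdddeeggbbcbdcbab'
  #9 SA[9]=23  'cbab'
  #10 SA[10]=20  'cbdcbab'
  #11 SA[11]=22  'dcbab'
  #12 SA[12]=11  'dddeeggbbcbdcbab'
  #13 SA[13]=12  'ddeeggbbcbdcbab'
  #14 SA[14]=13  'deeggbbcbdcbab'
  #15 SA[15]=6  'defagdddeeggbbcbdcbab'
  #16 SA[16]=1  'dfeaedefagdddeeggbbcbdcbab'
  #17 SA[17]=3  'eaedefagdddeeggbbcbdcbab'
  #18 SA[18]=5  'edefagdddeeggbbcbdcbab'
  #19 SA[19]=14  'eeggbbcbdcbab'
  #20 SA[20]=7  'efagdddeeggbbcbdcbab'
  #21 SA[21]=15  'eggbbcbdcbab'
  #22 SA[22]=8  'fagdddeeggbbcbdcbab'
  #23 SA[23]=2  'feaedefagdddeeggbbcbdcbab'
  #24 SA[24]=17  'gbbcbdcbab'
  #25 SA[25]=10  'gdddeeggbbcbdcbab'
  #26 SA[26]=16  'ggbbcbdcbab'

SA = [25, 4, 9, 26, 24, 18, 19, 21, 0, 23, 20, 22, 11, 12, 13, 6, 1, 3, 5, 14, 7, 15, 8, 2, 17, 10, 16]
rank  pair      lcp
   1  s[25:],s[4:]  1  'a'
   2  s[4:],s[9:]  1  'a'
   3  s[9:],s[26:]  0  ''
   4  s[26:],s[24:]  1  'b'
   5  s[24:],s[18:]  1  'b'
   6  s[18:],s[19:]  1  'b'
   7  s[19:],s[21:]  1  'b'
   8  s[21:],s[0:]  2  'bd'
   9  s[0:],s[23:]  0  ''
  10  s[23:],s[20:]  2  'cb'
  11  s[20:],s[22:]  0  ''
  12  s[22:],s[11:]  1  'd'
  13  s[11:],s[12:]  2  'dd'
  14  s[12:],s[13:]  1  'd'
  15  s[13:],s[6:]  2  'de'
  16  s[6:],s[1:]  1  'd'
  17  s[1:],s[3:]  0  ''
  18  s[3:],s[5:]  1  'e'
  19  s[5:],s[14:]  1  'e'
  20  s[14:],s[7:]  1  'e'
  21  s[7:],s[15:]  1  'e'
  22  s[15:],s[8:]  0  ''
  23  s[8:],s[2:]  1  'f'
  24  s[2:],s[17:]  0  ''
  25  s[17:],s[10:]  1  'g'
  26  s[10:],s[16:]  1  'g'

n(n+1)/2 = 27·28/2 = 378
Σ LCP = 0 + 1 + 1 + 0 + 1 + 1 + 1 + 1 + 2 + 0 + 2 + 0 + 1 + 2 + 1 + 2 + 1 + 0 + 1 + 1 + 1 + 1 + 0 + 1 + 0 + 1 + 1 = 24
distinct = 378 − 24 = 354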